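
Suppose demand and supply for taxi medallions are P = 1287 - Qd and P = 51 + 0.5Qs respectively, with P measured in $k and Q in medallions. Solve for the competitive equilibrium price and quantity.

P* = 463, Q* = 824

In direct form, Qd = 1287 - P and Qs = -102 + 2P.
Set Qd = Qs: 1287 - P = -102 + 2P, so 1389 = 3P and P* = 463.
Then Q* = 1287 - 463 = 824.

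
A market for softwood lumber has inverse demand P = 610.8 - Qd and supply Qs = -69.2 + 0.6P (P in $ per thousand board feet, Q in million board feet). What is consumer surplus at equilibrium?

Inverting to quantity form: Qd = 610.8 - P.
Equating demand and supply, 610.8 - P = -69.2 + 0.6P gives 1.6P = 680, so P* = 425.
From the demand curve, Q* = 610.8 - 425 = 185.8.
Demand choke price (Qd = 0): P = 610.8. Consumer surplus = ½ × (610.8 - 425) × 185.8 = 17260.82.

Consumer surplus = 17260.82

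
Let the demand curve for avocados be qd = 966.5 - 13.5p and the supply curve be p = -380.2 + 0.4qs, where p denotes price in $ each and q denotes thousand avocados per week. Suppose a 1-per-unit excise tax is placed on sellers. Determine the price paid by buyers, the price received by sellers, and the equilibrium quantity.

p_b = 1.15625, p_s = 0.15625, q = 950.890625

Rewriting in direct form: qs = 950.5 + 2.5p.
The tax drives a wedge p_b - p_s = 1. Substituting p_s = p_b - 1 into supply: qs = 948 + 2.5p_b.
Equate demand and the shifted supply: 966.5 - 13.5p_b = 948 + 2.5p_b, giving 16p_b = 18.5, so p_b = 1.15625.
Then p_s = 1.15625 - 1 = 0.15625 and q = 966.5 - 13.5(1.15625) = 950.890625.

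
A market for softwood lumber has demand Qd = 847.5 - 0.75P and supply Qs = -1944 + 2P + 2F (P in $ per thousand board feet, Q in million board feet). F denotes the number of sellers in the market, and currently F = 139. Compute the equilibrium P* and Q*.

P* = 914, Q* = 162

With F = 139, supply is Qs = -1666 + 2P.
The market clears where 847.5 - 0.75P = -1666 + 2P. Rearranging, 2.75P = 2513.5, hence P* = 914.
Substitute back: Q* = 847.5 - 0.75(914) = 162.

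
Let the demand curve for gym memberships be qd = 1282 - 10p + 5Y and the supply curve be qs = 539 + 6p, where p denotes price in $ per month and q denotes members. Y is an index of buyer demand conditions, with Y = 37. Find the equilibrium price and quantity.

p* = 58, q* = 887

With Y = 37, demand is qd = 1467 - 10p.
Set qd = qs: 1467 - 10p = 539 + 6p, so 928 = 16p and p* = 58.
Plugging p* into demand: q* = 1467 - 10(58) = 887.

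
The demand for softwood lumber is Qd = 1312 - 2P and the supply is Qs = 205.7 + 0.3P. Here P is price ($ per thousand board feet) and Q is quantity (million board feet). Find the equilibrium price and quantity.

P* = 481, Q* = 350

Set Qd = Qs: 1312 - 2P = 205.7 + 0.3P, so 1106.3 = 2.3P and P* = 481.
Then Q* = 1312 - 2(481) = 350.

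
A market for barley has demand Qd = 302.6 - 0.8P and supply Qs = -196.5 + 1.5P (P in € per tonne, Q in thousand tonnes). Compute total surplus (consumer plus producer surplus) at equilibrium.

The market clears where 302.6 - 0.8P = -196.5 + 1.5P. Rearranging, 2.3P = 499.1, hence P* = 217.
From the demand curve, Q* = 302.6 - 0.8(217) = 129.
Demand choke price = 378.25; supply choke price = 131. CS = ½(378.25 - 217)(129) = 10400.625; PS = ½(217 - 131)(129) = 5547. Total surplus = 15947.625.

Total surplus = 15947.625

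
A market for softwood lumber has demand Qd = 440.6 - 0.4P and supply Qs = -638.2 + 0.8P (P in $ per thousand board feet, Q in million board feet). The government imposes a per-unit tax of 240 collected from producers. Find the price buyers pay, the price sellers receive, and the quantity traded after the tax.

P_b = 1059, P_s = 819, Q = 17

The tax drives a wedge P_b - P_s = 240. Substituting P_s = P_b - 240 into supply: Qs = -830.2 + 0.8P_b.
Set Qd = Qs: 440.6 - 0.4P_b = -830.2 + 0.8P_b, so 1270.8 = 1.2P_b and P_b = 1059.
So P_s = 819 and the quantity traded is Q = 440.6 - 0.4(1059) = 17.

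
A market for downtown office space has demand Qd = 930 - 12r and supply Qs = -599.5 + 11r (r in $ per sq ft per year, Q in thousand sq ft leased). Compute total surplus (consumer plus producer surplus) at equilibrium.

Equating demand and supply, 930 - 12r = -599.5 + 11r gives 23r = 1529.5, so r* = 66.5.
From the demand curve, Q* = 930 - 12(66.5) = 132.
Demand choke price = 77.5; supply choke price = 54.5. CS = ½(77.5 - 66.5)(132) = 726; PS = ½(66.5 - 54.5)(132) = 792. Total surplus = 1518.

Total surplus = 1518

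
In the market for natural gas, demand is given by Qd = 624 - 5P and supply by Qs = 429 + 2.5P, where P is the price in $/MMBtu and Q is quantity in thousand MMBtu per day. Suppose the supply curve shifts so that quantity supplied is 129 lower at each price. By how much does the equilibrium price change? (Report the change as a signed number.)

ΔP = 17.2

Equating demand and supply, 624 - 5P = 429 + 2.5P gives 7.5P = 195, so P* = 26.
Then Q* = 624 - 5(26) = 494.
After the shift, supply is Qs = 300 + 2.5P.
Re-solving, 7.5P = 324 gives P = 43.2 and Q = 408.
ΔP = 43.2 - 26 = 17.2.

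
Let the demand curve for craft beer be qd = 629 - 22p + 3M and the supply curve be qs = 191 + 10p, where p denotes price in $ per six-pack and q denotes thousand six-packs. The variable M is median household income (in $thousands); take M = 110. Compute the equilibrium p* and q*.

p* = 24, q* = 431

With M = 110, demand is qd = 959 - 22p.
The market clears where 959 - 22p = 191 + 10p. Rearranging, 32p = 768, hence p* = 24.
From the demand curve, q* = 959 - 22(24) = 431.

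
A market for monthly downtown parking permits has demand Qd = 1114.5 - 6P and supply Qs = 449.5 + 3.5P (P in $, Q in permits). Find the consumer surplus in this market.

At equilibrium Qd = Qs, so 1114.5 - 6P = 449.5 + 3.5P; collecting terms, 665 = 9.5P and P* = 70.
Substitute back: Q* = 1114.5 - 6(70) = 694.5.
Demand choke price (Qd = 0): P = 1114.5/6 = 185.75. Consumer surplus = ½ × (185.75 - 70) × 694.5 = 40194.1875.

Consumer surplus = 40194.1875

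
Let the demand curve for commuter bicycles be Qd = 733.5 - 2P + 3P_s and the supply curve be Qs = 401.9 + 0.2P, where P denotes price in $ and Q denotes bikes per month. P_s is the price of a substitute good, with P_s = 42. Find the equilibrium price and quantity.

With P_s = 42, demand is Qd = 859.5 - 2P.
At equilibrium Qd = Qs, so 859.5 - 2P = 401.9 + 0.2P; collecting terms, 457.6 = 2.2P and P* = 208.
Plugging P* into demand: Q* = 859.5 - 2(208) = 443.5.

P* = 208, Q* = 443.5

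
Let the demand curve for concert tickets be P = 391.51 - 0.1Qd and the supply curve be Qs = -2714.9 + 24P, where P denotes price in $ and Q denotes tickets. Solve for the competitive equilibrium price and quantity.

Rewriting in direct form: Qd = 3915.1 - 10P.
Set Qd = Qs: 3915.1 - 10P = -2714.9 + 24P, so 6630 = 34P and P* = 195.
Then Q* = 3915.1 - 10(195) = 1965.1.

P* = 195, Q* = 1965.1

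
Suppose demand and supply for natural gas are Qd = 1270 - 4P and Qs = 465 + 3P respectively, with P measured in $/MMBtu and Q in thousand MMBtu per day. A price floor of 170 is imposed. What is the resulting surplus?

At P = 170: Qd = 590 and Qs = 975.
Surplus = Qs - Qd = 975 - 590 = 385.

Surplus = 385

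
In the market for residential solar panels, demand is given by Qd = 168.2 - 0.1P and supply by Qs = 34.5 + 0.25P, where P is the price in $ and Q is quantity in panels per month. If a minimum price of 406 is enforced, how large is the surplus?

Surplus = 8.4

Evaluating both curves at the floor price 406 gives Qd = 127.6, Qs = 136.
Surplus = Qs - Qd = 136 - 127.6 = 8.4.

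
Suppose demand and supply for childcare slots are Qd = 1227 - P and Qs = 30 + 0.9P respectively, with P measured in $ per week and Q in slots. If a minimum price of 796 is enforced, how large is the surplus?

Surplus = 315.4

With P fixed at 796, quantity demanded is 431 and quantity supplied is 746.4.
Surplus = Qs - Qd = 746.4 - 431 = 315.4.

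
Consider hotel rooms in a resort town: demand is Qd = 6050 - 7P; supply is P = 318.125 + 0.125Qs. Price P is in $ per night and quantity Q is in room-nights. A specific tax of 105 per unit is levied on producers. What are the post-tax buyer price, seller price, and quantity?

In direct form, Qs = -2545 + 8P.
The tax drives a wedge P_b - P_s = 105. Substituting P_s = P_b - 105 into supply: Qs = -3385 + 8P_b.
Market clearing requires 6050 - 7P_b = -3385 + 8P_b; hence 9435 = 15P_b and P_b = 629.
Then P_s = 629 - 105 = 524 and Q = 6050 - 7(629) = 1647.

P_b = 629, P_s = 524, Q = 1647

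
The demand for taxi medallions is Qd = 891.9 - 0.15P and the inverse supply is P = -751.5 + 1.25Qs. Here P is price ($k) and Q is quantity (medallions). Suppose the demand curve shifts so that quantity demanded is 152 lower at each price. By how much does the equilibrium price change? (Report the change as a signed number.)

ΔP = -160

In direct form, Qs = 601.2 + 0.8P.
Equating demand and supply, 891.9 - 0.15P = 601.2 + 0.8P gives 0.95P = 290.7, so P* = 306.
Then Q* = 891.9 - 0.15(306) = 846.
After the shift, demand is Qd = 739.9 - 0.15P.
Re-solving, 0.95P = 138.7 gives P = 146 and Q = 718.
ΔP = 146 - 306 = -160.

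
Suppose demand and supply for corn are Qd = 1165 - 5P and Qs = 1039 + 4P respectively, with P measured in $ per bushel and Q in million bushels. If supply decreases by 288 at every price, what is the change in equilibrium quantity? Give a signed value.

ΔQ = -160

Equating demand and supply, 1165 - 5P = 1039 + 4P gives 9P = 126, so P* = 14.
Substitute back: Q* = 1165 - 5(14) = 1095.
After the shift, supply is Qs = 751 + 4P.
The new intersection has 414 = 9P, i.e. P = 46, Q = 935.
ΔQ = 935 - 1095 = -160.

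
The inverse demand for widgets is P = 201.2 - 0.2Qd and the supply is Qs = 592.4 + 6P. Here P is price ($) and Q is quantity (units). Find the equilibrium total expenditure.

Inverting to quantity form: Qd = 1006 - 5P.
The market clears where 1006 - 5P = 592.4 + 6P. Rearranging, 11P = 413.6, hence P* = 37.6.
Plugging P* into demand: Q* = 1006 - 5(37.6) = 818.
Total expenditure = P* × Q* = 37.6 × 818 = 30756.8.

Total expenditure = 30756.8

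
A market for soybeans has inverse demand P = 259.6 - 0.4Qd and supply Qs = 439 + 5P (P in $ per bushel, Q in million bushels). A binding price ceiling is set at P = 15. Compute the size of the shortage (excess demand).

Shortage = 97.5

In direct form, Qd = 649 - 2.5P.
With P fixed at 15, quantity demanded is 611.5 and quantity supplied is 514.
Shortage = Qd - Qs = 611.5 - 514 = 97.5.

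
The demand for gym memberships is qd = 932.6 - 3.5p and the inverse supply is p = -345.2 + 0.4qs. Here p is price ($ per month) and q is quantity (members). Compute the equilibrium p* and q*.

p* = 11.6, q* = 892

Rewriting in direct form: qs = 863 + 2.5p.
The market clears where 932.6 - 3.5p = 863 + 2.5p. Rearranging, 6p = 69.6, hence p* = 11.6.
From the demand curve, q* = 932.6 - 3.5(11.6) = 892.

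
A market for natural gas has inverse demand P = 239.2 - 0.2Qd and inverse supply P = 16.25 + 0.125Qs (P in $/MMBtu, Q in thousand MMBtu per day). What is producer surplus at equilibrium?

Solving each curve for Q: Qd = 1196 - 5P and Qs = -130 + 8P.
The market clears where 1196 - 5P = -130 + 8P. Rearranging, 13P = 1326, hence P* = 102.
Plugging P* into demand: Q* = 1196 - 5(102) = 686.
Supply choke price (Qs = 0): P = 16.25. Producer surplus = ½ × (102 - 16.25) × 686 = 29412.25.

Producer surplus = 29412.25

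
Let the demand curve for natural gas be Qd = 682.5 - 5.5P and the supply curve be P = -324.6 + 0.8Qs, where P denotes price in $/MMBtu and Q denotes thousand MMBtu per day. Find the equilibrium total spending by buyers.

Total spending by buyers = 18737

Rewriting in direct form: Qs = 405.75 + 1.25P.
The market clears where 682.5 - 5.5P = 405.75 + 1.25P. Rearranging, 6.75P = 276.75, hence P* = 41.
Plugging P* into demand: Q* = 682.5 - 5.5(41) = 457.
Total spending by buyers = P* × Q* = 41 × 457 = 18737.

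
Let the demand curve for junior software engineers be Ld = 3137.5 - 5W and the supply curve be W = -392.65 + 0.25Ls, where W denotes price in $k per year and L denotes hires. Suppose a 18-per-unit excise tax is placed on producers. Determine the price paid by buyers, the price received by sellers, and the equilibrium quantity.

W_b = 182.1, W_s = 164.1, L = 2227

Solving each curve for L: Ls = 1570.6 + 4W.
Producers keep W_s = W_b - 18 per unit, so supply in terms of the buyer price is Ls = 1498.6 + 4W_b.
Equate demand and the shifted supply: 3137.5 - 5W_b = 1498.6 + 4W_b, giving 9W_b = 1638.9, so W_b = 182.1.
So W_s = 164.1 and the quantity traded is L = 3137.5 - 5(182.1) = 2227.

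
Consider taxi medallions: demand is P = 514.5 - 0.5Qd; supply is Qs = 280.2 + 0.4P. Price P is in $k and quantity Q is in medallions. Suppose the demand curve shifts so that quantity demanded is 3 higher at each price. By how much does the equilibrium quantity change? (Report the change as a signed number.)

Solving each curve for Q: Qd = 1029 - 2P.
At equilibrium Qd = Qs, so 1029 - 2P = 280.2 + 0.4P; collecting terms, 748.8 = 2.4P and P* = 312.
Plugging P* into demand: Q* = 1029 - 2(312) = 405.
After the shift, demand is Qd = 1032 - 2P.
The new intersection has 751.8 = 2.4P, i.e. P = 313.25, Q = 405.5.
ΔQ = 405.5 - 405 = 0.5.

ΔQ = 0.5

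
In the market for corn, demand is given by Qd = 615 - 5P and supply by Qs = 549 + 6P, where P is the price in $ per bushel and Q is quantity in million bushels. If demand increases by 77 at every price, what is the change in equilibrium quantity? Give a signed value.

Equating demand and supply, 615 - 5P = 549 + 6P gives 11P = 66, so P* = 6.
Substitute back: Q* = 615 - 5(6) = 585.
After the shift, demand is Qd = 692 - 5P.
New equilibrium: 143 = 11P, so P = 13 and Q = 627.
ΔQ = 627 - 585 = 42.

ΔQ = 42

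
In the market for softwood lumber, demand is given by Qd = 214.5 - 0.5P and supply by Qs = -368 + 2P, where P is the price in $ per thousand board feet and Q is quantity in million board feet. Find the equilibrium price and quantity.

P* = 233, Q* = 98

Set Qd = Qs: 214.5 - 0.5P = -368 + 2P, so 582.5 = 2.5P and P* = 233.
Plugging P* into demand: Q* = 214.5 - 0.5(233) = 98.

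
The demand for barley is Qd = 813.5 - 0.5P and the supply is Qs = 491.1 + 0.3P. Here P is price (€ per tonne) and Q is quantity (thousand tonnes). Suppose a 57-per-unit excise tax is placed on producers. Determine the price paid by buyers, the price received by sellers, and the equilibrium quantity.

P_b = 424.375, P_s = 367.375, Q = 601.3125

With a tax of 57 on producers, they supply based on the net price P_s = P_b - 57, so Qs = 474 + 0.3P_b.
Equate demand and the shifted supply: 813.5 - 0.5P_b = 474 + 0.3P_b, giving 0.8P_b = 339.5, so P_b = 424.375.
So P_s = 367.375 and the quantity traded is Q = 813.5 - 0.5(424.375) = 601.3125.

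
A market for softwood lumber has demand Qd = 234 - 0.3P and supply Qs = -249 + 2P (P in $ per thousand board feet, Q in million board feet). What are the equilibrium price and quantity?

P* = 210, Q* = 171

At equilibrium Qd = Qs, so 234 - 0.3P = -249 + 2P; collecting terms, 483 = 2.3P and P* = 210.
Then Q* = 234 - 0.3(210) = 171.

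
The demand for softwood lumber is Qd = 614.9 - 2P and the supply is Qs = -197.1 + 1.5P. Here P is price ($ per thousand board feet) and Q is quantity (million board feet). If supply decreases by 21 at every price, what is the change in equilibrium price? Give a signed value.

Equating demand and supply, 614.9 - 2P = -197.1 + 1.5P gives 3.5P = 812, so P* = 232.
Substitute back: Q* = 614.9 - 2(232) = 150.9.
After the shift, supply is Qs = -218.1 + 1.5P.
New equilibrium: 833 = 3.5P, so P = 238 and Q = 138.9.
ΔP = 238 - 232 = 6.

ΔP = 6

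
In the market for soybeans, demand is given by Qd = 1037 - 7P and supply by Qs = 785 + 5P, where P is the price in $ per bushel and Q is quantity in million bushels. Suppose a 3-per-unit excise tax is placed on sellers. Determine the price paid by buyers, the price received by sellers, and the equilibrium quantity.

The tax drives a wedge P_b - P_s = 3. Substituting P_s = P_b - 3 into supply: Qs = 770 + 5P_b.
Equate demand and the shifted supply: 1037 - 7P_b = 770 + 5P_b, giving 12P_b = 267, so P_b = 22.25.
Then P_s = 22.25 - 3 = 19.25 and Q = 1037 - 7(22.25) = 881.25.

P_b = 22.25, P_s = 19.25, Q = 881.25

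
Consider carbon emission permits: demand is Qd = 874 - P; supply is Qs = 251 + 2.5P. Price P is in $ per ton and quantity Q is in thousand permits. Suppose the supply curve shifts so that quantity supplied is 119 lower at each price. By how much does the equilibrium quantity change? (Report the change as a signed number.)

Equating demand and supply, 874 - P = 251 + 2.5P gives 3.5P = 623, so P* = 178.
From the demand curve, Q* = 874 - 178 = 696.
After the shift, supply is Qs = 132 + 2.5P.
New equilibrium: 742 = 3.5P, so P = 212 and Q = 662.
ΔQ = 662 - 696 = -34.

ΔQ = -34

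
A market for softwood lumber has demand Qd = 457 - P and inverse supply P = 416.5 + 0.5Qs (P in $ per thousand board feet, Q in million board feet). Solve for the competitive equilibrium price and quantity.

P* = 430, Q* = 27

Rewriting in direct form: Qs = -833 + 2P.
At equilibrium Qd = Qs, so 457 - P = -833 + 2P; collecting terms, 1290 = 3P and P* = 430.
Plugging P* into demand: Q* = 457 - 430 = 27.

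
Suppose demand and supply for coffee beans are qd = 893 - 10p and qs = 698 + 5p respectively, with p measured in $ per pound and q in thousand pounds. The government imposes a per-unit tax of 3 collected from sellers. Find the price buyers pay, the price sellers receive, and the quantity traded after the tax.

p_b = 14, p_s = 11, q = 753

With a tax of 3 on sellers, they supply based on the net price p_s = p_b - 3, so qs = 683 + 5p_b.
Market clearing requires 893 - 10p_b = 683 + 5p_b; hence 210 = 15p_b and p_b = 14.
Then p_s = 14 - 3 = 11 and q = 893 - 10(14) = 753.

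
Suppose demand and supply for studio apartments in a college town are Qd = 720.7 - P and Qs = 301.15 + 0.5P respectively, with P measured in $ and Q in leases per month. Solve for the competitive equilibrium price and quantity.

P* = 279.7, Q* = 441

At equilibrium Qd = Qs, so 720.7 - P = 301.15 + 0.5P; collecting terms, 419.55 = 1.5P and P* = 279.7.
From the demand curve, Q* = 720.7 - 279.7 = 441.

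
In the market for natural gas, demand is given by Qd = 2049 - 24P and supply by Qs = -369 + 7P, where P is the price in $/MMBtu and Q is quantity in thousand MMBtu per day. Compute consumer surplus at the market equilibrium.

Set Qd = Qs: 2049 - 24P = -369 + 7P, so 2418 = 31P and P* = 78.
Then Q* = 2049 - 24(78) = 177.
Demand choke price (Qd = 0): P = 2049/24 = 85.375. Consumer surplus = ½ × (85.375 - 78) × 177 = 652.6875.

Consumer surplus = 652.6875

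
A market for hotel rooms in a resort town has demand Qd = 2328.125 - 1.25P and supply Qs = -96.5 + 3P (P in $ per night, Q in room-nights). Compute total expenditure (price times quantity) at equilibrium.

The market clears where 2328.125 - 1.25P = -96.5 + 3P. Rearranging, 4.25P = 2424.625, hence P* = 570.5.
Then Q* = 2328.125 - 1.25(570.5) = 1615.
Total expenditure = P* × Q* = 570.5 × 1615 = 921357.5.

Total expenditure = 921357.5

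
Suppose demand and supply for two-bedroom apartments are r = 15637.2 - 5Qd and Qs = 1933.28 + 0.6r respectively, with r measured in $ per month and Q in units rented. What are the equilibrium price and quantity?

r* = 1492.7, Q* = 2828.9

Solving each curve for Q: Qd = 3127.44 - 0.2r.
At equilibrium Qd = Qs, so 3127.44 - 0.2r = 1933.28 + 0.6r; collecting terms, 1194.16 = 0.8r and r* = 1492.7.
Plugging r* into demand: Q* = 3127.44 - 0.2(1492.7) = 2828.9.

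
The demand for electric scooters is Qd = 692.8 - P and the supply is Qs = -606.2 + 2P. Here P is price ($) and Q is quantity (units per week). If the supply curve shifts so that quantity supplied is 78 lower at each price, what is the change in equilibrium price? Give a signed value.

The market clears where 692.8 - P = -606.2 + 2P. Rearranging, 3P = 1299, hence P* = 433.
From the demand curve, Q* = 692.8 - 433 = 259.8.
After the shift, supply is Qs = -684.2 + 2P.
New equilibrium: 1377 = 3P, so P = 459 and Q = 233.8.
ΔP = 459 - 433 = 26.

ΔP = 26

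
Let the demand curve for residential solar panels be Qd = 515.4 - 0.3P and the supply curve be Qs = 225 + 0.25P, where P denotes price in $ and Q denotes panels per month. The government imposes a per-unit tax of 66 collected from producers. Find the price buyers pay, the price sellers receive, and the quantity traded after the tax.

With a tax of 66 on producers, they supply based on the net price P_s = P_b - 66, so Qs = 208.5 + 0.25P_b.
Equate demand and the shifted supply: 515.4 - 0.3P_b = 208.5 + 0.25P_b, giving 0.55P_b = 306.9, so P_b = 558.
So P_s = 492 and the quantity traded is Q = 515.4 - 0.3(558) = 348.

P_b = 558, P_s = 492, Q = 348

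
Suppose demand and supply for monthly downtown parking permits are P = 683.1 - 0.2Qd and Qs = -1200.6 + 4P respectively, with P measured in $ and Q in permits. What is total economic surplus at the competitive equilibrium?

Total surplus = 162945.225

Solving each curve for Q: Qd = 3415.5 - 5P.
Equating demand and supply, 3415.5 - 5P = -1200.6 + 4P gives 9P = 4616.1, so P* = 512.9.
Plugging P* into demand: Q* = 3415.5 - 5(512.9) = 851.
Demand choke price = 683.1; supply choke price = 300.15. CS = ½(683.1 - 512.9)(851) = 72420.1; PS = ½(512.9 - 300.15)(851) = 90525.125. Total surplus = 162945.225.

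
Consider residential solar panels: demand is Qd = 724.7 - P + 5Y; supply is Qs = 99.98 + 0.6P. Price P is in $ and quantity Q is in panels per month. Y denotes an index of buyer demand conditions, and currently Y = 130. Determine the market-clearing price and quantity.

P* = 796.7, Q* = 578

With Y = 130, demand is Qd = 1374.7 - P.
Set Qd = Qs: 1374.7 - P = 99.98 + 0.6P, so 1274.72 = 1.6P and P* = 796.7.
Plugging P* into demand: Q* = 1374.7 - 796.7 = 578.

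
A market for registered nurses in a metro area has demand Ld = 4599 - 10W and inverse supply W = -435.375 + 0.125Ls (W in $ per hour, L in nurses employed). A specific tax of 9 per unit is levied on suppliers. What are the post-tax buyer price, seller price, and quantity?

Rewriting in direct form: Ls = 3483 + 8W.
The tax drives a wedge W_b - W_s = 9. Substituting W_s = W_b - 9 into supply: Ls = 3411 + 8W_b.
Equate demand and the shifted supply: 4599 - 10W_b = 3411 + 8W_b, giving 18W_b = 1188, so W_b = 66.
So W_s = 57 and the quantity traded is L = 4599 - 10(66) = 3939.

W_b = 66, W_s = 57, L = 3939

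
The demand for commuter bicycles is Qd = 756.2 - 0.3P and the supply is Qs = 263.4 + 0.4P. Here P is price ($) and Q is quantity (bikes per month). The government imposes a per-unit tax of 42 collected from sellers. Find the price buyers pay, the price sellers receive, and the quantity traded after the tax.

P_b = 728, P_s = 686, Q = 537.8

The tax drives a wedge P_b - P_s = 42. Substituting P_s = P_b - 42 into supply: Qs = 246.6 + 0.4P_b.
Equate demand and the shifted supply: 756.2 - 0.3P_b = 246.6 + 0.4P_b, giving 0.7P_b = 509.6, so P_b = 728.
So P_s = 686 and the quantity traded is Q = 756.2 - 0.3(728) = 537.8.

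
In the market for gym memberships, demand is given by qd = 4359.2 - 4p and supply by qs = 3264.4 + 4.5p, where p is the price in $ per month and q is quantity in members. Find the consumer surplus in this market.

Consumer surplus = 1847042

At equilibrium qd = qs, so 4359.2 - 4p = 3264.4 + 4.5p; collecting terms, 1094.8 = 8.5p and p* = 128.8.
Plugging p* into demand: q* = 4359.2 - 4(128.8) = 3844.
Demand choke price (qd = 0): p = 4359.2/4 = 1089.8. Consumer surplus = ½ × (1089.8 - 128.8) × 3844 = 1847042.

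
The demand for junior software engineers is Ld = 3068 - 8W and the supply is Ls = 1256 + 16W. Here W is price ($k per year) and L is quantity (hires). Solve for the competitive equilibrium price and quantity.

W* = 75.5, L* = 2464

The market clears where 3068 - 8W = 1256 + 16W. Rearranging, 24W = 1812, hence W* = 75.5.
Plugging W* into demand: L* = 3068 - 8(75.5) = 2464.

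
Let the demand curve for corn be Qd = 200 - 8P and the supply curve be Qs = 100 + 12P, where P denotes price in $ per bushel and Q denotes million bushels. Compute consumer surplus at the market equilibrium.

At equilibrium Qd = Qs, so 200 - 8P = 100 + 12P; collecting terms, 100 = 20P and P* = 5.
From the demand curve, Q* = 200 - 8(5) = 160.
Demand choke price (Qd = 0): P = 200/8 = 25. Consumer surplus = ½ × (25 - 5) × 160 = 1600.

Consumer surplus = 1600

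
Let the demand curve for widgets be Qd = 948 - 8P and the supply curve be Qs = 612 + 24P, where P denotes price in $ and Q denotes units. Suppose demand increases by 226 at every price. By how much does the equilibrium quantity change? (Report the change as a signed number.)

Equating demand and supply, 948 - 8P = 612 + 24P gives 32P = 336, so P* = 10.5.
From the demand curve, Q* = 948 - 8(10.5) = 864.
After the shift, demand is Qd = 1174 - 8P.
New equilibrium: 562 = 32P, so P = 17.5625 and Q = 1033.5.
ΔQ = 1033.5 - 864 = 169.5.

ΔQ = 169.5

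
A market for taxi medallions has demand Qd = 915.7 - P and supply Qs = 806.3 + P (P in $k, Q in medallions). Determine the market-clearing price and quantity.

At equilibrium Qd = Qs, so 915.7 - P = 806.3 + P; collecting terms, 109.4 = 2P and P* = 54.7.
Substitute back: Q* = 915.7 - 54.7 = 861.

P* = 54.7, Q* = 861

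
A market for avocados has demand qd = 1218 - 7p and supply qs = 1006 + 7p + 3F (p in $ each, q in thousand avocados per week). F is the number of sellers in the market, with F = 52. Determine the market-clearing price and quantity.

p* = 4, q* = 1190

With F = 52, supply is qs = 1162 + 7p.
Equating demand and supply, 1218 - 7p = 1162 + 7p gives 14p = 56, so p* = 4.
Plugging p* into demand: q* = 1218 - 7(4) = 1190.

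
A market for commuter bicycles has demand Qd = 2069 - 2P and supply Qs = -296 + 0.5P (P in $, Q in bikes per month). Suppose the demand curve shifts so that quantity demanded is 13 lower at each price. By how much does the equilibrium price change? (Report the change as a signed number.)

At equilibrium Qd = Qs, so 2069 - 2P = -296 + 0.5P; collecting terms, 2365 = 2.5P and P* = 946.
Substitute back: Q* = 2069 - 2(946) = 177.
After the shift, demand is Qd = 2056 - 2P.
Re-solving, 2.5P = 2352 gives P = 940.8 and Q = 174.4.
ΔP = 940.8 - 946 = -5.2.

ΔP = -5.2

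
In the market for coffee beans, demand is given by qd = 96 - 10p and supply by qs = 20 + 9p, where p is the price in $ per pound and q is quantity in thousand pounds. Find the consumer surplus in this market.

Set qd = qs: 96 - 10p = 20 + 9p, so 76 = 19p and p* = 4.
Substitute back: q* = 96 - 10(4) = 56.
Demand choke price (qd = 0): p = 96/10 = 9.6. Consumer surplus = ½ × (9.6 - 4) × 56 = 156.8.

Consumer surplus = 156.8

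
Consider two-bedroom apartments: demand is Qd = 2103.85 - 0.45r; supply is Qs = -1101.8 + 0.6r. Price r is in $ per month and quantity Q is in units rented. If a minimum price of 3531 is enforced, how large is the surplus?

At r = 3531: Qd = 514.9 and Qs = 1016.8.
Surplus = Qs - Qd = 1016.8 - 514.9 = 501.9.

Surplus = 501.9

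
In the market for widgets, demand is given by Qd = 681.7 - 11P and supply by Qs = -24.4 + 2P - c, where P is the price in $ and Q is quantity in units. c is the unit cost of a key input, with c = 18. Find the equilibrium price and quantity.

P* = 55.7, Q* = 69

With c = 18, supply is Qs = -42.4 + 2P.
Set Qd = Qs: 681.7 - 11P = -42.4 + 2P, so 724.1 = 13P and P* = 55.7.
From the demand curve, Q* = 681.7 - 11(55.7) = 69.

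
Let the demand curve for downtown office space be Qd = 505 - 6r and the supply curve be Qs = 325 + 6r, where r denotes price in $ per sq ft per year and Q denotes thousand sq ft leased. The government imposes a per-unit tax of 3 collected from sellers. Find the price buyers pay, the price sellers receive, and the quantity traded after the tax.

r_b = 16.5, r_s = 13.5, Q = 406

Sellers keep r_s = r_b - 3 per unit, so supply in terms of the buyer price is Qs = 307 + 6r_b.
Market clearing requires 505 - 6r_b = 307 + 6r_b; hence 198 = 12r_b and r_b = 16.5.
So r_s = 13.5 and the quantity traded is Q = 505 - 6(16.5) = 406.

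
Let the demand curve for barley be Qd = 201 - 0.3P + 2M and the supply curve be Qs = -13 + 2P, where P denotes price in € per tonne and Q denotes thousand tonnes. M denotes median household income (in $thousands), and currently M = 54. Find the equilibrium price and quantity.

P* = 140, Q* = 267

With M = 54, demand is Qd = 309 - 0.3P.
Set Qd = Qs: 309 - 0.3P = -13 + 2P, so 322 = 2.3P and P* = 140.
Then Q* = 309 - 0.3(140) = 267.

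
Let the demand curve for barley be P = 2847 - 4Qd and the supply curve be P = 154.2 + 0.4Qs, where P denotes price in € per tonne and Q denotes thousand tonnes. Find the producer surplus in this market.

In direct form, Qd = 711.75 - 0.25P and Qs = -385.5 + 2.5P.
Set Qd = Qs: 711.75 - 0.25P = -385.5 + 2.5P, so 1097.25 = 2.75P and P* = 399.
Then Q* = 711.75 - 0.25(399) = 612.
Supply choke price (Qs = 0): P = 154.2. Producer surplus = ½ × (399 - 154.2) × 612 = 74908.8.

Producer surplus = 74908.8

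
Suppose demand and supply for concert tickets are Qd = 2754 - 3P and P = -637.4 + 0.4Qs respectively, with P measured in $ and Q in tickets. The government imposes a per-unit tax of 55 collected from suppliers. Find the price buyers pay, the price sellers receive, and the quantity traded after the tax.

P_b = 236, P_s = 181, Q = 2046

Inverting to quantity form: Qs = 1593.5 + 2.5P.
With a tax of 55 on suppliers, they supply based on the net price P_s = P_b - 55, so Qs = 1456 + 2.5P_b.
Set Qd = Qs: 2754 - 3P_b = 1456 + 2.5P_b, so 1298 = 5.5P_b and P_b = 236.
So P_s = 181 and the quantity traded is Q = 2754 - 3(236) = 2046.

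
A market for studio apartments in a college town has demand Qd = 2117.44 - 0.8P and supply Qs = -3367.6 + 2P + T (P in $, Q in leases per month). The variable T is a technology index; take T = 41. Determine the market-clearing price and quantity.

P* = 1944.3, Q* = 562

With T = 41, supply is Qs = -3326.6 + 2P.
At equilibrium Qd = Qs, so 2117.44 - 0.8P = -3326.6 + 2P; collecting terms, 5444.04 = 2.8P and P* = 1944.3.
From the demand curve, Q* = 2117.44 - 0.8(1944.3) = 562.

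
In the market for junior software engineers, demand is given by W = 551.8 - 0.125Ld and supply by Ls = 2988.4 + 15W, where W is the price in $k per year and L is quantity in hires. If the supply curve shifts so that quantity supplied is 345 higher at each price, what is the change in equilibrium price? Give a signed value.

In direct form, Ld = 4414.4 - 8W.
Equating demand and supply, 4414.4 - 8W = 2988.4 + 15W gives 23W = 1426, so W* = 62.
Plugging W* into demand: L* = 4414.4 - 8(62) = 3918.4.
After the shift, supply is Ls = 3333.4 + 15W.
The new intersection has 1081 = 23W, i.e. W = 47, L = 4038.4.
ΔW = 47 - 62 = -15.

ΔW = -15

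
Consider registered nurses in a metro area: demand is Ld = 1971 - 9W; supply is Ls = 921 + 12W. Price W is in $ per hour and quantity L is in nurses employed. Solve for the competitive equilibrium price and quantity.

W* = 50, L* = 1521

The market clears where 1971 - 9W = 921 + 12W. Rearranging, 21W = 1050, hence W* = 50.
Substitute back: L* = 1971 - 9(50) = 1521.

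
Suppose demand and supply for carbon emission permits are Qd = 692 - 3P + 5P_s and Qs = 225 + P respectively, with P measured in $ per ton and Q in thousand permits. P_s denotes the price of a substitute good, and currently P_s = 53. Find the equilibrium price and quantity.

With P_s = 53, demand is Qd = 957 - 3P.
Equating demand and supply, 957 - 3P = 225 + P gives 4P = 732, so P* = 183.
Substitute back: Q* = 957 - 3(183) = 408.

P* = 183, Q* = 408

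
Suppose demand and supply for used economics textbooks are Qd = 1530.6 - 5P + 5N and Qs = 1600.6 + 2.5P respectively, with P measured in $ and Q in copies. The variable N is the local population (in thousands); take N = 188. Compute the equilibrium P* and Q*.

P* = 116, Q* = 1890.6

With N = 188, demand is Qd = 2470.6 - 5P.
Equating demand and supply, 2470.6 - 5P = 1600.6 + 2.5P gives 7.5P = 870, so P* = 116.
From the demand curve, Q* = 2470.6 - 5(116) = 1890.6.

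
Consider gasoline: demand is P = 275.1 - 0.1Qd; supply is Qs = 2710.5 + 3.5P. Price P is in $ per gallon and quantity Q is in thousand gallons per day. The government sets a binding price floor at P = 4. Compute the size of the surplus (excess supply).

Inverting to quantity form: Qd = 2751 - 10P.
With P fixed at 4, quantity demanded is 2711 and quantity supplied is 2724.5.
Surplus = Qs - Qd = 2724.5 - 2711 = 13.5.

Surplus = 13.5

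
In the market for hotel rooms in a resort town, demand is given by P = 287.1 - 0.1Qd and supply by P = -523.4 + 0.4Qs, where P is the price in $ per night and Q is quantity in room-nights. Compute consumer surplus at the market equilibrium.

Rewriting in direct form: Qd = 2871 - 10P and Qs = 1308.5 + 2.5P.
Set Qd = Qs: 2871 - 10P = 1308.5 + 2.5P, so 1562.5 = 12.5P and P* = 125.
Then Q* = 2871 - 10(125) = 1621.
Demand choke price (Qd = 0): P = 2871/10 = 287.1. Consumer surplus = ½ × (287.1 - 125) × 1621 = 131382.05.

Consumer surplus = 131382.05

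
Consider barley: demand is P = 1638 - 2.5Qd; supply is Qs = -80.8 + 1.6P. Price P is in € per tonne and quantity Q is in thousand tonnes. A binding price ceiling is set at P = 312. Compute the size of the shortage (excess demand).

Rewriting in direct form: Qd = 655.2 - 0.4P.
With P fixed at 312, quantity demanded is 530.4 and quantity supplied is 418.4.
Shortage = Qd - Qs = 530.4 - 418.4 = 112.

Shortage = 112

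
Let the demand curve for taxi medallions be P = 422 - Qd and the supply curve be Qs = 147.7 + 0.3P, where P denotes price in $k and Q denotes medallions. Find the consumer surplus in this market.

Inverting to quantity form: Qd = 422 - P.
At equilibrium Qd = Qs, so 422 - P = 147.7 + 0.3P; collecting terms, 274.3 = 1.3P and P* = 211.
Substitute back: Q* = 422 - 211 = 211.
Demand choke price (Qd = 0): P = 422. Consumer surplus = ½ × (422 - 211) × 211 = 22260.5.

Consumer surplus = 22260.5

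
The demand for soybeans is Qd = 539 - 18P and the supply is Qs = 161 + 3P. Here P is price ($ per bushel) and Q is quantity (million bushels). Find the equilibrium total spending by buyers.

Total spending by buyers = 3870

Set Qd = Qs: 539 - 18P = 161 + 3P, so 378 = 21P and P* = 18.
Substitute back: Q* = 539 - 18(18) = 215.
Total spending by buyers = P* × Q* = 18 × 215 = 3870.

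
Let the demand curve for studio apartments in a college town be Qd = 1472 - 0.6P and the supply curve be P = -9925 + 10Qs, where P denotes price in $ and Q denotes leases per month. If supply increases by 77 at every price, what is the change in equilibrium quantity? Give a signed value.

Rewriting in direct form: Qs = 992.5 + 0.1P.
At equilibrium Qd = Qs, so 1472 - 0.6P = 992.5 + 0.1P; collecting terms, 479.5 = 0.7P and P* = 685.
Plugging P* into demand: Q* = 1472 - 0.6(685) = 1061.
After the shift, supply is Qs = 1069.5 + 0.1P.
The new intersection has 402.5 = 0.7P, i.e. P = 575, Q = 1127.
ΔQ = 1127 - 1061 = 66.

ΔQ = 66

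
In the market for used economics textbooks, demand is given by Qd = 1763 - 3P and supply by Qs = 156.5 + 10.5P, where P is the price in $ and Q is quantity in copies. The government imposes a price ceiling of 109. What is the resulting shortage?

Shortage = 135

At P = 109: Qd = 1436 and Qs = 1301.
Shortage = Qd - Qs = 1436 - 1301 = 135.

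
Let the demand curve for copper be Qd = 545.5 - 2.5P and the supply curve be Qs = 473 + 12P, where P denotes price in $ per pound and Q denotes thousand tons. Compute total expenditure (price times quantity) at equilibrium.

Total expenditure = 2665

Equating demand and supply, 545.5 - 2.5P = 473 + 12P gives 14.5P = 72.5, so P* = 5.
Plugging P* into demand: Q* = 545.5 - 2.5(5) = 533.
Total expenditure = P* × Q* = 5 × 533 = 2665.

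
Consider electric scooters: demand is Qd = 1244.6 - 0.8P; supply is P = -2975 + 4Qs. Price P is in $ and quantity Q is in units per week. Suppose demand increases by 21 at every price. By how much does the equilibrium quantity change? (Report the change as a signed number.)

ΔQ = 5

Inverting to quantity form: Qs = 743.75 + 0.25P.
Equating demand and supply, 1244.6 - 0.8P = 743.75 + 0.25P gives 1.05P = 500.85, so P* = 477.
Then Q* = 1244.6 - 0.8(477) = 863.
After the shift, demand is Qd = 1265.6 - 0.8P.
New equilibrium: 521.85 = 1.05P, so P = 497 and Q = 868.
ΔQ = 868 - 863 = 5.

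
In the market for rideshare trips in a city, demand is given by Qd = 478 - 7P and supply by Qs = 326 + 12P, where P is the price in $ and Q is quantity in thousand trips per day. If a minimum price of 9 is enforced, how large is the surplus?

Evaluating both curves at the floor price 9 gives Qd = 415, Qs = 434.
Surplus = Qs - Qd = 434 - 415 = 19.

Surplus = 19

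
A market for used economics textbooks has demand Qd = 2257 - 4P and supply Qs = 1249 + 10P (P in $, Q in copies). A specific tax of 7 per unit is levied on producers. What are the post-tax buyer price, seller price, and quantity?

P_b = 77, P_s = 70, Q = 1949

The tax drives a wedge P_b - P_s = 7. Substituting P_s = P_b - 7 into supply: Qs = 1179 + 10P_b.
Equate demand and the shifted supply: 2257 - 4P_b = 1179 + 10P_b, giving 14P_b = 1078, so P_b = 77.
Then P_s = 77 - 7 = 70 and Q = 2257 - 4(77) = 1949.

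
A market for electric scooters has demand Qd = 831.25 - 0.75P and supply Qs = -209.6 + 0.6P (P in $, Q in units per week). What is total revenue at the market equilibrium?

Total revenue = 195063

Set Qd = Qs: 831.25 - 0.75P = -209.6 + 0.6P, so 1040.85 = 1.35P and P* = 771.
From the demand curve, Q* = 831.25 - 0.75(771) = 253.
Total revenue = P* × Q* = 771 × 253 = 195063.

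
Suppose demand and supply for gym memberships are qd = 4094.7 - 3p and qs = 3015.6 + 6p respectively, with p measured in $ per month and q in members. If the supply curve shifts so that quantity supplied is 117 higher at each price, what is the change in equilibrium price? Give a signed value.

At equilibrium qd = qs, so 4094.7 - 3p = 3015.6 + 6p; collecting terms, 1079.1 = 9p and p* = 119.9.
Substitute back: q* = 4094.7 - 3(119.9) = 3735.
After the shift, supply is qs = 3132.6 + 6p.
Re-solving, 9p = 962.1 gives p = 106.9 and q = 3774.
Δp = 106.9 - 119.9 = -13.

Δp = -13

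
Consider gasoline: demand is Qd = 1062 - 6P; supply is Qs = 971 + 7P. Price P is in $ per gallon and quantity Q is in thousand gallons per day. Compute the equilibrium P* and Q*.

P* = 7, Q* = 1020

The market clears where 1062 - 6P = 971 + 7P. Rearranging, 13P = 91, hence P* = 7.
From the demand curve, Q* = 1062 - 6(7) = 1020.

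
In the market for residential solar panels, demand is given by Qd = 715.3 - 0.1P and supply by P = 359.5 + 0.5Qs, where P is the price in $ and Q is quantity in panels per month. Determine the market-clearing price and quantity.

P* = 683, Q* = 647

Solving each curve for Q: Qs = -719 + 2P.
Set Qd = Qs: 715.3 - 0.1P = -719 + 2P, so 1434.3 = 2.1P and P* = 683.
Plugging P* into demand: Q* = 715.3 - 0.1(683) = 647.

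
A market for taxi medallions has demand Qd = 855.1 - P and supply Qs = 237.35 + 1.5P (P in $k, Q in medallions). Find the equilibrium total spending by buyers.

Total spending by buyers = 150236.8

At equilibrium Qd = Qs, so 855.1 - P = 237.35 + 1.5P; collecting terms, 617.75 = 2.5P and P* = 247.1.
From the demand curve, Q* = 855.1 - 247.1 = 608.
Total spending by buyers = P* × Q* = 247.1 × 608 = 150236.8.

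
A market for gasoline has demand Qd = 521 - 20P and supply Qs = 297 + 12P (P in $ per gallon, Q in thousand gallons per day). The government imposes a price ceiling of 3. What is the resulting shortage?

Evaluating both curves at the ceiling price 3 gives Qd = 461, Qs = 333.
Shortage = Qd - Qs = 461 - 333 = 128.

Shortage = 128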